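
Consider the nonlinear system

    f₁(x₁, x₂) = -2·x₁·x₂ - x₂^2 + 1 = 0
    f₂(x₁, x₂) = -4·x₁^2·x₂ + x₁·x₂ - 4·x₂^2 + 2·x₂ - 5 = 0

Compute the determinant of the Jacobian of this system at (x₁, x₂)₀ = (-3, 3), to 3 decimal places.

366.000

J = [[-2·x₂, -2·x₁ - 2·x₂], [-8·x₁·x₂ + x₂, -4·x₁^2 + x₁ - 8·x₂ + 2]].
At the point, J = [[-6.000, 0.000], [75.000, -61.000]].
det J = 366.000.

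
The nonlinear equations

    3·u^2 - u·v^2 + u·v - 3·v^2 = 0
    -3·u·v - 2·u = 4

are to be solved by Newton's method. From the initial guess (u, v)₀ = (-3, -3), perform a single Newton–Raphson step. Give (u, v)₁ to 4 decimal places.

At (-3, -3): F = (36.0000, -25.0000).
Jacobian J = [[6·u - v^2 + v, -2·u·v + u - 6·v], [-3·v - 2, -3·u]].
At the point, J = [[-30.0000, -3.0000], [7.0000, 9.0000]] (det J = -249.0000).
Solving J·Δ = −F gives Δ = (1.0000, 2.0000).
Then the next iterate is (u, v)₁ = (-2.0000, -1.0000).

(-2.0000, -1.0000)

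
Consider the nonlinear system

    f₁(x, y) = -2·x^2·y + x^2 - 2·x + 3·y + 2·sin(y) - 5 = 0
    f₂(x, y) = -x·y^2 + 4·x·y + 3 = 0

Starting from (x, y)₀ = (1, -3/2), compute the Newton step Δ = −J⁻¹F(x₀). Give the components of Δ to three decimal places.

(1.176, 2.136)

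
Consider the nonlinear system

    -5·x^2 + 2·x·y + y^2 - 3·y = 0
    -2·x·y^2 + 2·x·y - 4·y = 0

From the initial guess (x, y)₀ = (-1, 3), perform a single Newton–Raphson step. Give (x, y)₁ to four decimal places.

At (-1, 3): F = (-11.0000, 0.0000).
Jacobian J = [[-10·x + 2·y, 2·x + 2·y - 3], [-2·y^2 + 2·y, -4·x·y + 2·x - 4]].
At the point, J = [[16.0000, 1.0000], [-12.0000, 6.0000]] (det J = 108.0000).
Solving J·Δ = −F gives Δ = (0.6111, 1.2222).
Then the next iterate is (x, y)₁ = (-0.3889, 4.2222).

(-0.3889, 4.2222)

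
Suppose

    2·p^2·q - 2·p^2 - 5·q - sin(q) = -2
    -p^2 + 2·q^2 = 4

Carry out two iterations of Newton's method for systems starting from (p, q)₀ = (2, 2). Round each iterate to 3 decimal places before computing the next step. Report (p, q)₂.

(2.088, 2.045)

At (2, 2): F = (-0.90930, 0.000).
Jacobian J = [[4·p·q - 4·p, 2·p^2 - cos(q) - 5], [-2·p, 4·q]].
At the point, J = [[8.000, 3.41615], [-4.000, 8.000]] (det J = 77.66459).
Solving J·Δ = −F gives Δ = (0.094, 0.047).
Then the next iterate is (p, q)₁ = (2.094, 2.047).
Round to (2.094, 2.047) and repeat: F = (0.05810, -0.00442), J = [[8.76967, 4.22808], [-4.188, 8.188]].
Δ = (-0.006, -0.002), so (p, q)₂ = (2.088, 2.045).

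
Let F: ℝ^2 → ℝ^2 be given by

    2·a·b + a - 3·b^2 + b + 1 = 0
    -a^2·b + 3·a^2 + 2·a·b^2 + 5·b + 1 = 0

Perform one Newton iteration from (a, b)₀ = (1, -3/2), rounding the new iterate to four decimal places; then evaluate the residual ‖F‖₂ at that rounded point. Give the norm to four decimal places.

At (1, -3/2): F = (-9.2500, 2.5000).
Jacobian J = [[2·b + 1, 2·a - 6·b + 1], [-2·a·b + 6·a + 2·b^2, -a^2 + 4·a·b + 5]].
At the point, J = [[-2.0000, 12.0000], [13.5000, -2.0000]] (det J = -158.0000).
Solving J·Δ = −F gives Δ = (-0.0728, 0.7587).
Then the next iterate is (a, b)₁ = (0.9272, -0.7413).
Re-evaluating at (0.9272, -0.7413): F = (-1.837344, 1.528935), so ‖F‖₂ = 2.3903.

2.3903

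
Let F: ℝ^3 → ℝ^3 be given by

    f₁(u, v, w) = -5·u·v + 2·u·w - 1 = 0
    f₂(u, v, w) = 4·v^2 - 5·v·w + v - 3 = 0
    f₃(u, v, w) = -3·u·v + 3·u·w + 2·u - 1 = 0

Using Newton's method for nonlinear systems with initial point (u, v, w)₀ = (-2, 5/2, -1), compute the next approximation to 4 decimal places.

At (-2, 5/2, -1): F = (28.0000, 37.0000, 16.0000).
Jacobian J = [[-5·v + 2·w, -5·u, 2·u], [0, 8·v - 5·w + 1, -5·v], [-3·v + 3·w + 2, -3·u, 3·u]].
At the point, J = [[-14.5000, 10.0000, -4.0000], [0.0000, 26.0000, -12.5000], [-8.5000, 6.0000, -6.0000]] (det J = 1353.0000).
Solving J·Δ = −F gives Δ = (0.9401, -1.5048, -0.1700).
Then the next iterate is (u, v, w)₁ = (-1.0599, 0.9952, -1.1700).

(-1.0599, 0.9952, -1.1700)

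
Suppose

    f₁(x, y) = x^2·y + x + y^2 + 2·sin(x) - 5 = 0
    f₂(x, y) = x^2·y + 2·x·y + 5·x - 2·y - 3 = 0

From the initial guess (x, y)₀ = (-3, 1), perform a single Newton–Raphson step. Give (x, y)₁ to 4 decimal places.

(7.4960, 7.5040)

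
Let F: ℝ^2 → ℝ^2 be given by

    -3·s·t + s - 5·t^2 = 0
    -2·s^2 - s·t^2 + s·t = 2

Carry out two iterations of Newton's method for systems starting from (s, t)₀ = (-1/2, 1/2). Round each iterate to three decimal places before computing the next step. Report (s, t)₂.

(-0.461, -0.116)

At (-1/2, 1/2): F = (-1.000, -2.625).
Jacobian J = [[-3·t + 1, -3·s - 10·t], [-4·s - t^2 + t, -2·s·t + s]].
At the point, J = [[-0.500, -3.500], [2.250, 0.000]] (det J = 7.875).
Solving J·Δ = −F gives Δ = (1.167, -0.452).
Then the next iterate is (s, t)₁ = (0.667, 0.048).
Round to (0.667, 0.048) and repeat: F = (0.55943, -2.85930), J = [[0.856, -2.481], [-2.62230, 0.60297]].
Δ = (-1.128, -0.164), so (s, t)₂ = (-0.461, -0.116).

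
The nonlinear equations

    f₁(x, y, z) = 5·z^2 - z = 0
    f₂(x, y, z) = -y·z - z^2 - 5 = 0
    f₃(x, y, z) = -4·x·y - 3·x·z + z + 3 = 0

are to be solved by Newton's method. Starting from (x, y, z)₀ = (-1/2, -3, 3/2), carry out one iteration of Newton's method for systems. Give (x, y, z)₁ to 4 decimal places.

(0.1210, -4.8333, 0.8036)

At (-1/2, -3, 3/2): F = (9.7500, -2.7500, 0.7500).
Jacobian J = [[0, 0, 10·z - 1], [0, -z, -y - 2·z], [-4·y - 3·z, -4·x, -3·x + 1]].
At the point, J = [[0.0000, 0.0000, 14.0000], [0.0000, -1.5000, 0.0000], [7.5000, 2.0000, 2.5000]] (det J = 157.5000).
Solving J·Δ = −F gives Δ = (0.6210, -1.8333, -0.6964).
Then the next iterate is (x, y, z)₁ = (0.1210, -4.8333, 0.8036).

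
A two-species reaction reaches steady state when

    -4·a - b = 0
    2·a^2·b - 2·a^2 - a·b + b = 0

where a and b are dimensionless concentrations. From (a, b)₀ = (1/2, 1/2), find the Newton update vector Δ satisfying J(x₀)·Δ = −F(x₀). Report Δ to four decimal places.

(-0.4545, -0.6818)

At (1/2, 1/2): F = (-2.5000, 0.0000).
Jacobian J = [[-4, -1], [4·a·b - 4·a - b, 2·a^2 - a + 1]].
At the point, J = [[-4.0000, -1.0000], [-1.5000, 1.0000]] (det J = -5.5000).
Solving J·Δ = −F gives Δ = (-0.4545, -0.6818).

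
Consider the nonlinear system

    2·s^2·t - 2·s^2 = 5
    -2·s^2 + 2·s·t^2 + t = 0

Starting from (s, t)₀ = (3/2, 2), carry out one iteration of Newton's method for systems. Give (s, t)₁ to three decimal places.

(2.214, 1.159)

At (3/2, 2): F = (-0.500, 9.500).
Jacobian J = [[4·s·t - 4·s, 2·s^2], [-4·s + 2·t^2, 4·s·t + 1]].
At the point, J = [[6.000, 4.500], [2.000, 13.000]] (det J = 69.000).
Solving J·Δ = −F gives Δ = (0.714, -0.841).
Then the next iterate is (s, t)₁ = (2.214, 1.159).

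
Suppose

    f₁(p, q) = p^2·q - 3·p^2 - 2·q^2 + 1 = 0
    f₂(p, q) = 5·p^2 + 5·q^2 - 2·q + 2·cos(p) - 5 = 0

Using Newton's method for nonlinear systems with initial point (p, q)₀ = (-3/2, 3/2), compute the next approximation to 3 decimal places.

At (-3/2, 3/2): F = (-6.875, 14.64147).
Jacobian J = [[2·p·q - 6·p, p^2 - 4·q], [10·p - 2·sin(p), 10·q - 2]].
At the point, J = [[4.500, -3.750], [-13.00501, 13.000]] (det J = 9.73121).
Solving J·Δ = −F gives Δ = (3.542, 2.417).
Then the next iterate is (p, q)₁ = (2.042, 3.917).

(2.042, 3.917)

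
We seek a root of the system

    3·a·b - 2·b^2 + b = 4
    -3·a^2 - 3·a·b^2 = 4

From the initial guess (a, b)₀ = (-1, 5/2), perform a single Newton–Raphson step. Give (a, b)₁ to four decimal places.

(-5.4815, -2.0926)

At (-1, 5/2): F = (-21.5000, 11.7500).
Jacobian J = [[3·b, 3·a - 4·b + 1], [-6·a - 3·b^2, -6·a·b]].
At the point, J = [[7.5000, -12.0000], [-12.7500, 15.0000]] (det J = -40.5000).
Solving J·Δ = −F gives Δ = (-4.4815, -4.5926).
Then the next iterate is (a, b)₁ = (-5.4815, -2.0926).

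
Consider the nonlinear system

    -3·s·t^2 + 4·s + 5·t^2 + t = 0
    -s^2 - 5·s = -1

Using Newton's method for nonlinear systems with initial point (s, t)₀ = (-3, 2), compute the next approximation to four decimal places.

(-10.0000, 0.2105)

At (-3, 2): F = (46.0000, 7.0000).
Jacobian J = [[-3·t^2 + 4, -6·s·t + 10·t + 1], [-2·s - 5, 0]].
At the point, J = [[-8.0000, 57.0000], [1.0000, 0.0000]] (det J = -57.0000).
Solving J·Δ = −F gives Δ = (-7.0000, -1.7895).
Then the next iterate is (s, t)₁ = (-10.0000, 0.2105).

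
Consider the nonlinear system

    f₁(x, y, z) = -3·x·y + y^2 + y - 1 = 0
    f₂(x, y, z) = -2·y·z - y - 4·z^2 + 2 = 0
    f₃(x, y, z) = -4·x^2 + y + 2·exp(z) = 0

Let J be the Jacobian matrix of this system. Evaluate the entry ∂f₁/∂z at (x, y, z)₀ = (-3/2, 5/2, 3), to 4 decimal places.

∂f₁/∂z = 0.
At (-3/2, 5/2, 3) this is 0.0000.

0.0000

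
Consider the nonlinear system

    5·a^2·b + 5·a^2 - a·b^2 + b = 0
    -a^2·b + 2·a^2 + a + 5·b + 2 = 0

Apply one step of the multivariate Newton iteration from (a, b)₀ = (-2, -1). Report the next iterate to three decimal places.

(-1.366, -1.022)

At (-2, -1): F = (1.000, 7.000).
Jacobian J = [[10·a·b + 10·a - b^2, 5·a^2 - 2·a·b + 1], [-2·a·b + 4·a + 1, -a^2 + 5]].
At the point, J = [[-1.000, 17.000], [-11.000, 1.000]] (det J = 186.000).
Solving J·Δ = −F gives Δ = (0.634, -0.022).
Then the next iterate is (a, b)₁ = (-1.366, -1.022).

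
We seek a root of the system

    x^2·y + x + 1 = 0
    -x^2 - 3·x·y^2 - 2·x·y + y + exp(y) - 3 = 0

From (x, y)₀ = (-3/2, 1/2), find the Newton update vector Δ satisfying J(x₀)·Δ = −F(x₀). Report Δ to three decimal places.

At (-3/2, 1/2): F = (0.625, -0.47628).
Jacobian J = [[2·x·y + 1, x^2], [-2·x - 3·y^2 - 2·y, -6·x·y - 2·x + exp(y) + 1]].
At the point, J = [[-0.500, 2.250], [1.250, 10.14872]] (det J = -7.88686).
Solving J·Δ = −F gives Δ = (0.940, -0.069).

(0.940, -0.069)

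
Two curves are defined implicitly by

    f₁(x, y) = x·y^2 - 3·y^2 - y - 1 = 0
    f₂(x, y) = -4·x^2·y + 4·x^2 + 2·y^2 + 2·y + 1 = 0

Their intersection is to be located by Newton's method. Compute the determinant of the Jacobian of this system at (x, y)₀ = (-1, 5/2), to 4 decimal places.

302.0000

J = [[y^2, 2·x·y - 6·y - 1], [-8·x·y + 8·x, -4·x^2 + 4·y + 2]].
At the point, J = [[6.2500, -21.0000], [12.0000, 8.0000]].
det J = 302.0000.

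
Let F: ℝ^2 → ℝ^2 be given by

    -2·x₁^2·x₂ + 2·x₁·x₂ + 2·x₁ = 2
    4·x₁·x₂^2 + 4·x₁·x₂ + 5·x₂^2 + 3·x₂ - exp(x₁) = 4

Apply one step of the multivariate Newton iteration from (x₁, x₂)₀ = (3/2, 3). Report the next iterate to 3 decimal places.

At (3/2, 3): F = (-3.500, 117.51831).
Jacobian J = [[-4·x₁·x₂ + 2·x₂ + 2, -2·x₁^2 + 2·x₁], [4·x₂^2 + 4·x₂ - exp(x₁), 8·x₁·x₂ + 4·x₁ + 10·x₂ + 3]].
At the point, J = [[-10.000, -1.500], [43.51831, 75.000]] (det J = -684.72253).
Solving J·Δ = −F gives Δ = (-0.126, -1.494).
Then the next iterate is (x₁, x₂)₁ = (1.374, 1.506).

(1.374, 1.506)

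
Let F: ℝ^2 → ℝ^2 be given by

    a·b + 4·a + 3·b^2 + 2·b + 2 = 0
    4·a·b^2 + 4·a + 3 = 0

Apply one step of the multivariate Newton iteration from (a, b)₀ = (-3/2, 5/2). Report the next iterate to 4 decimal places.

(-1.2708, 1.3716)

At (-3/2, 5/2): F = (16.0000, -40.5000).
Jacobian J = [[b + 4, a + 6·b + 2], [4·b^2 + 4, 8·a·b]].
At the point, J = [[6.5000, 15.5000], [29.0000, -30.0000]] (det J = -644.5000).
Solving J·Δ = −F gives Δ = (0.2292, -1.1284).
Then the next iterate is (a, b)₁ = (-1.2708, 1.3716).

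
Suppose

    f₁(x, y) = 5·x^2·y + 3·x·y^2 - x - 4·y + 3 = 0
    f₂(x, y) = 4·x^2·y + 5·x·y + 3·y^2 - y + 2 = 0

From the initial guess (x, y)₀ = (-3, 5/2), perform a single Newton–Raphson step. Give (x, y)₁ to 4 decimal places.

(-2.0374, 1.7850)

At (-3, 5/2): F = (52.2500, 70.7500).
Jacobian J = [[10·x·y + 3·y^2 - 1, 5·x^2 + 6·x·y - 4], [8·x·y + 5·y, 4·x^2 + 5·x + 6·y - 1]].
At the point, J = [[-57.2500, -4.0000], [-47.5000, 35.0000]] (det J = -2193.7500).
Solving J·Δ = −F gives Δ = (0.9626, -0.7150).
Then the next iterate is (x, y)₁ = (-2.0374, 1.7850).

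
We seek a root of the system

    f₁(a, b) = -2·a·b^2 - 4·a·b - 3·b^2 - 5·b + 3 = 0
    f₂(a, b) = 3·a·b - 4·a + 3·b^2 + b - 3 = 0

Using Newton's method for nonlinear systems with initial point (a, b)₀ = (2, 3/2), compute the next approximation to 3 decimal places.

(-0.010, 1.172)

At (2, 3/2): F = (-32.250, 6.250).
Jacobian J = [[-2·b^2 - 4·b, -4·a·b - 4·a - 6·b - 5], [3·b - 4, 3·a + 6·b + 1]].
At the point, J = [[-10.500, -34.000], [0.500, 16.000]] (det J = -151.000).
Solving J·Δ = −F gives Δ = (-2.010, -0.328).
Then the next iterate is (a, b)₁ = (-0.010, 1.172).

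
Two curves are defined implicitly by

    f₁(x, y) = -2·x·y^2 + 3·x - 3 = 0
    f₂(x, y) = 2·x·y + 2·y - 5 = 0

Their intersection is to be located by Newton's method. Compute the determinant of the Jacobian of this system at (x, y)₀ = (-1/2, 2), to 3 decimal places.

J = [[-2·y^2 + 3, -4·x·y], [2·y, 2·x + 2]].
At the point, J = [[-5.000, 4.000], [4.000, 1.000]].
det J = -21.000.

-21.000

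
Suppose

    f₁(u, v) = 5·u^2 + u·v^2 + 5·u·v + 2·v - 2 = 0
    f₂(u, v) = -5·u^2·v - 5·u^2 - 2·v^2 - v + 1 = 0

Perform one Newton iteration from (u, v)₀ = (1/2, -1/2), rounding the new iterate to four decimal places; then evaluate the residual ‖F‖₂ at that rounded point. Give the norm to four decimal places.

At (1/2, -1/2): F = (-2.8750, 0.3750).
Jacobian J = [[10·u + v^2 + 5·v, 2·u·v + 5·u + 2], [-10·u·v - 10·u, -5·u^2 - 4·v - 1]].
At the point, J = [[2.7500, 4.0000], [-2.5000, -0.2500]] (det J = 9.3125).
Solving J·Δ = −F gives Δ = (0.0839, 0.6611).
Then the next iterate is (u, v)₁ = (0.5839, 0.1611).
Re-evaluating at (0.5839, 0.1611): F = (0.512382, -1.192329), so ‖F‖₂ = 1.2978.

1.2978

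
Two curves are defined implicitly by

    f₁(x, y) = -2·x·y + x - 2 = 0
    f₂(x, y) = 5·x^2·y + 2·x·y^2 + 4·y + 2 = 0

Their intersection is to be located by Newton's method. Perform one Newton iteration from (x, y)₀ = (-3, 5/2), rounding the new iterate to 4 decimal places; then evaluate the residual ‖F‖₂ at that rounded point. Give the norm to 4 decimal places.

27.1079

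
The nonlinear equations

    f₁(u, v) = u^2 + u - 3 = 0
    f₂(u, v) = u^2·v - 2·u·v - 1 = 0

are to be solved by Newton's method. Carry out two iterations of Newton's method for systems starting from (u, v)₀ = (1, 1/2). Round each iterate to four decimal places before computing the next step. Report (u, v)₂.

(1.3030, -1.1023)

At (1, 1/2): F = (-1.0000, -1.5000).
Jacobian J = [[2·u + 1, 0], [2·u·v - 2·v, u^2 - 2·u]].
At the point, J = [[3.0000, 0.0000], [0.0000, -1.0000]] (det J = -3.0000).
Solving J·Δ = −F gives Δ = (0.3333, -1.5000).
Then the next iterate is (u, v)₁ = (1.3333, -1.0000).
Round to (1.3333, -1.0000) and repeat: F = (0.110989, -0.111089), J = [[3.6666, 0.0000], [-0.6666, -0.888911]].
Δ = (-0.0303, -0.1023), so (u, v)₂ = (1.3030, -1.1023).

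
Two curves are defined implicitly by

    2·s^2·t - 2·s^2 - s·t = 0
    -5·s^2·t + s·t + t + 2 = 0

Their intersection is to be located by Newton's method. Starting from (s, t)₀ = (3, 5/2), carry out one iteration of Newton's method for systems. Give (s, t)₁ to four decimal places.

(1.4336, 2.8186)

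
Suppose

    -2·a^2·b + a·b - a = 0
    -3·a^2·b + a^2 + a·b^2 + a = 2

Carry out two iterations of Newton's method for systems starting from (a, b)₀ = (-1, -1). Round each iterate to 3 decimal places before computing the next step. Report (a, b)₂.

(-3.059, -1.610)

At (-1, -1): F = (4.000, 0.000).
Jacobian J = [[-4·a·b + b - 1, -2·a^2 + a], [-6·a·b + 2·a + b^2 + 1, -3·a^2 + 2·a·b]].
At the point, J = [[-6.000, -3.000], [-6.000, -1.000]] (det J = -12.000).
Solving J·Δ = −F gives Δ = (-0.333, 2.000).
Then the next iterate is (a, b)₁ = (-1.333, 1.000).
Round to (-1.333, 1.000) and repeat: F = (-3.55378, -8.21978), J = [[5.332, -4.88678], [7.332, -7.99667]].
Δ = (-1.726, -2.610), so (a, b)₂ = (-3.059, -1.610).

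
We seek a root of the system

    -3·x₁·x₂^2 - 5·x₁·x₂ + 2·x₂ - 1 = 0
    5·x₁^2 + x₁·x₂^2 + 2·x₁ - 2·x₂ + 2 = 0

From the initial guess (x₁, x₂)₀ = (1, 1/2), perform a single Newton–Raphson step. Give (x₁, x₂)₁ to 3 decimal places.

At (1, 1/2): F = (-3.250, 8.250).
Jacobian J = [[-3·x₂^2 - 5·x₂, -6·x₁·x₂ - 5·x₁ + 2], [10·x₁ + x₂^2 + 2, 2·x₁·x₂ - 2]].
At the point, J = [[-3.250, -6.000], [12.250, -1.000]] (det J = 76.750).
Solving J·Δ = −F gives Δ = (-0.687, -0.169).
Then the next iterate is (x₁, x₂)₁ = (0.313, 0.331).

(0.313, 0.331)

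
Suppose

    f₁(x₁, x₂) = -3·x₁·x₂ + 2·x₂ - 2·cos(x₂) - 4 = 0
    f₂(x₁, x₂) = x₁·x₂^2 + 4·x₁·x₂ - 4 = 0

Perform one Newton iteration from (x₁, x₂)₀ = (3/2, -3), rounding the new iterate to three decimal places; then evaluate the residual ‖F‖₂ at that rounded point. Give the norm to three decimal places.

8.675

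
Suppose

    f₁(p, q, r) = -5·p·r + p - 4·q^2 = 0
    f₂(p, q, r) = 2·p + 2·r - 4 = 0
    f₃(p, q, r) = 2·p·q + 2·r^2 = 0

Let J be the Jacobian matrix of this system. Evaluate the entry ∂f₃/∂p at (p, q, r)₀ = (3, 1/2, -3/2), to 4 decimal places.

1.0000

∂f₃/∂p = 2·q.
At (3, 1/2, -3/2) this is 1.0000.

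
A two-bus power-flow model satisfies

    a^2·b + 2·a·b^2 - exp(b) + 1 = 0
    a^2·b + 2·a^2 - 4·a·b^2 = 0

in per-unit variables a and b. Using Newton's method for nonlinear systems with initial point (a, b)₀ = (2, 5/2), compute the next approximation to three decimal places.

At (2, 5/2): F = (23.81751, -32.000).
Jacobian J = [[2·a·b + 2·b^2, a^2 + 4·a·b - exp(b)], [2·a·b + 4·a - 4·b^2, a^2 - 8·a·b]].
At the point, J = [[22.500, 11.81751], [-7.000, -36.000]] (det J = -727.27746).
Solving J·Δ = −F gives Δ = (-0.659, -0.761).
Then the next iterate is (a, b)₁ = (1.341, 1.739).

(1.341, 1.739)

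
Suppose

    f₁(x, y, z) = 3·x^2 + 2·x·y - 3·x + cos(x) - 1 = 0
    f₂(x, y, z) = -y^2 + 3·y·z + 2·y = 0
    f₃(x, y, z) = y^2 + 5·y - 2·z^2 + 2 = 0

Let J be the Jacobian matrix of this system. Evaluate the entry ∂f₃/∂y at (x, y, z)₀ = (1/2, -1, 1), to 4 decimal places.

∂f₃/∂y = 2·y + 5.
At (1/2, -1, 1) this is 3.0000.

3.0000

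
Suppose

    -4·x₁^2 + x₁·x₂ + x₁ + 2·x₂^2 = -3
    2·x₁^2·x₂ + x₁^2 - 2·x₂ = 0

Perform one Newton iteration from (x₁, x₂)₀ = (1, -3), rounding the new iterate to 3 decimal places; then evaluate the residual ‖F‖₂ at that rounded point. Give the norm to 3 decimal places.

3.360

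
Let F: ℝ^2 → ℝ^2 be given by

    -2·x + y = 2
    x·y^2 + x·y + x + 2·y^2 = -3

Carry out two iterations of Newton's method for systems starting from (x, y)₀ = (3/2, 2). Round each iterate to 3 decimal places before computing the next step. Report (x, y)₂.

At (3/2, 2): F = (-3.000, 21.500).
Jacobian J = [[-2, 1], [y^2 + y + 1, 2·x·y + x + 4·y]].
At the point, J = [[-2.000, 1.000], [7.000, 15.500]] (det J = -38.000).
Solving J·Δ = −F gives Δ = (-1.789, -0.579).
Then the next iterate is (x, y)₁ = (-0.289, 1.421).
Round to (-0.289, 1.421) and repeat: F = (-0.001, 5.75525), J = [[-2.000, 1.000], [4.44024, 4.57366]].
Δ = (-0.424, -0.847), so (x, y)₂ = (-0.713, 0.574).

(-0.713, 0.574)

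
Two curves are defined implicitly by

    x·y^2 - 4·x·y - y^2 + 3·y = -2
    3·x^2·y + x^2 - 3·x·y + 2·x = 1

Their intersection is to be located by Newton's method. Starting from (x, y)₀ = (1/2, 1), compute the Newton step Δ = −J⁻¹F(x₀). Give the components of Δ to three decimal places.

(0.833, 2.667)

At (1/2, 1): F = (2.500, -0.500).
Jacobian J = [[y^2 - 4·y, 2·x·y - 4·x - 2·y + 3], [6·x·y + 2·x - 3·y + 2, 3·x^2 - 3·x]].
At the point, J = [[-3.000, 0.000], [3.000, -0.750]] (det J = 2.250).
Solving J·Δ = −F gives Δ = (0.833, 2.667).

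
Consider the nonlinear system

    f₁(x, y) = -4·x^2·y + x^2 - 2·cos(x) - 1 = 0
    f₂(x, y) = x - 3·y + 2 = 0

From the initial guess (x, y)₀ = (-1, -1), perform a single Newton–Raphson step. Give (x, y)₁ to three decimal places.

At (-1, -1): F = (2.91940, 4.000).
Jacobian J = [[-8·x·y + 2·x + 2·sin(x), -4·x^2], [1, -3]].
At the point, J = [[-11.68294, -4.000], [1.000, -3.000]] (det J = 39.04883).
Solving J·Δ = −F gives Δ = (-0.185, 1.272).
Then the next iterate is (x, y)₁ = (-1.185, 0.272).

(-1.185, 0.272)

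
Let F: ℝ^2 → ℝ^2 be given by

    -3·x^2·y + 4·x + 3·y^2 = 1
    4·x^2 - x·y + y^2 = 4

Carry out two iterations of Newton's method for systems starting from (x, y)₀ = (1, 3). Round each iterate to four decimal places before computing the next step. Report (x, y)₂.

At (1, 3): F = (21.0000, 6.0000).
Jacobian J = [[-6·x·y + 4, -3·x^2 + 6·y], [8·x - y, -x + 2·y]].
At the point, J = [[-14.0000, 15.0000], [5.0000, 5.0000]] (det J = -145.0000).
Solving J·Δ = −F gives Δ = (0.1034, -1.3034).
Then the next iterate is (x, y)₁ = (1.1034, 1.6966).
Round to (1.1034, 1.6966) and repeat: F = (5.852166, 1.876389), J = [[-7.232171, 6.527125], [7.1306, 2.2898]].
Δ = (0.0183, -0.8763), so (x, y)₂ = (1.1217, 0.8203).

(1.1217, 0.8203)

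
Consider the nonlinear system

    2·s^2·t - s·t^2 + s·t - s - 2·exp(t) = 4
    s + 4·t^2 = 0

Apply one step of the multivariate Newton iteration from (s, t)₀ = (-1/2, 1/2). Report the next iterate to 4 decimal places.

At (-1/2, 1/2): F = (-6.672443, 0.5000).
Jacobian J = [[4·s·t - t^2 + t - 1, 2·s^2 - 2·s·t + s - 2·exp(t)], [1, 8·t]].
At the point, J = [[-1.7500, -2.797443], [1.0000, 4.0000]] (det J = -4.202557).
Solving J·Δ = −F gives Δ = (-6.0180, 1.3795).
Then the next iterate is (s, t)₁ = (-6.5180, 1.8795).

(-6.5180, 1.8795)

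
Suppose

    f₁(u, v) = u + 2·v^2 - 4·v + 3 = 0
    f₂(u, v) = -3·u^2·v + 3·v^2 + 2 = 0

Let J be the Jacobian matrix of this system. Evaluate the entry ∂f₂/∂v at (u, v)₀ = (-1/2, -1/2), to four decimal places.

-3.7500

∂f₂/∂v = -3·u^2 + 6·v.
At (-1/2, -1/2) this is -3.7500.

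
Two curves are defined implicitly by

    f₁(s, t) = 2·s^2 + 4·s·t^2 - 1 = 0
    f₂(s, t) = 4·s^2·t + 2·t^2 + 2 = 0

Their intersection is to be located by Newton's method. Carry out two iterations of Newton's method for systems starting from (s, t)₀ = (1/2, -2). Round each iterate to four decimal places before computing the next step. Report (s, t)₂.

At (1/2, -2): F = (7.5000, 8.0000).
Jacobian J = [[4·s + 4·t^2, 8·s·t], [8·s·t, 4·s^2 + 4·t]].
At the point, J = [[18.0000, -8.0000], [-8.0000, -7.0000]] (det J = -190.0000).
Solving J·Δ = −F gives Δ = (0.0605, 1.0737).
Then the next iterate is (s, t)₁ = (0.5605, -0.9263).
Round to (0.5605, -0.9263) and repeat: F = (1.552028, 2.552037), J = [[5.674127, -4.153529], [-4.153529, -2.448559]].
Δ = (0.2183, 0.6719), so (s, t)₂ = (0.7788, -0.2544).

(0.7788, -0.2544)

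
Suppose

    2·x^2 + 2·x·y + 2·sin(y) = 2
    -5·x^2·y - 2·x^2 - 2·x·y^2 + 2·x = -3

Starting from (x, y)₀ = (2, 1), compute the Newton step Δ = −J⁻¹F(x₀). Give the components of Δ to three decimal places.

At (2, 1): F = (11.68294, -25.000).
Jacobian J = [[4·x + 2·y, 2·x + 2·cos(y)], [-10·x·y - 4·x - 2·y^2 + 2, -5·x^2 - 4·x·y]].
At the point, J = [[10.000, 5.08060], [-28.000, -28.000]] (det J = -137.74307).
Solving J·Δ = −F gives Δ = (-1.453, 0.560).

(-1.453, 0.560)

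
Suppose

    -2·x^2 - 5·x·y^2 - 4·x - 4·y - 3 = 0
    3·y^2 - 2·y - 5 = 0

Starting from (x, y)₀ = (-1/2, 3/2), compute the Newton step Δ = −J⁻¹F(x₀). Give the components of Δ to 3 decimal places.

At (-1/2, 3/2): F = (-1.875, -1.250).
Jacobian J = [[-4·x - 5·y^2 - 4, -10·x·y - 4], [0, 6·y - 2]].
At the point, J = [[-13.250, 3.500], [0.000, 7.000]] (det J = -92.750).
Solving J·Δ = −F gives Δ = (-0.094, 0.179).

(-0.094, 0.179)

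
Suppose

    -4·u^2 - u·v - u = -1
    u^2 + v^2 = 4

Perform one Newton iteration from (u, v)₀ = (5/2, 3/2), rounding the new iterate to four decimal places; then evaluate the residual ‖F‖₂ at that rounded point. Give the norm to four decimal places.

7.6225

At (5/2, 3/2): F = (-30.2500, 4.5000).
Jacobian J = [[-8·u - v - 1, -u], [2·u, 2·v]].
At the point, J = [[-22.5000, -2.5000], [5.0000, 3.0000]] (det J = -55.0000).
Solving J·Δ = −F gives Δ = (-1.4455, 0.9091).
Then the next iterate is (u, v)₁ = (1.0545, 2.4091).
Re-evaluating at (1.0545, 2.4091): F = (-7.042777, 2.915733), so ‖F‖₂ = 7.6225.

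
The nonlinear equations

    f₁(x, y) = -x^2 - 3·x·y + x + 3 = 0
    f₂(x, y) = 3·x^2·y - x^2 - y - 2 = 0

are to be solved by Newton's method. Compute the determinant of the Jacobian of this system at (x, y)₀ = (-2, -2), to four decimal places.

-47.0000

J = [[-2·x - 3·y + 1, -3·x], [6·x·y - 2·x, 3·x^2 - 1]].
At the point, J = [[11.0000, 6.0000], [28.0000, 11.0000]].
det J = -47.0000.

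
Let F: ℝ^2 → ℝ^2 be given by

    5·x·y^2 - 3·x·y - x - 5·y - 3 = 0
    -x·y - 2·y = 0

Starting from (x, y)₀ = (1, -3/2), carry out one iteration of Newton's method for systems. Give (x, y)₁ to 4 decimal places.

(5.6923, 2.3462)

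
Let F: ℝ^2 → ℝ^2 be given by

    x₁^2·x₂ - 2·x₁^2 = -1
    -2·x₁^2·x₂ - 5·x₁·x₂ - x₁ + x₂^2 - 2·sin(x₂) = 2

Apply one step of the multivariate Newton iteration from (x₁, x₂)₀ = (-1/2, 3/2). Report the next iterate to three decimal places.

At (-1/2, 3/2): F = (0.875, 1.75501).
Jacobian J = [[2·x₁·x₂ - 4·x₁, x₁^2], [-4·x₁·x₂ - 5·x₂ - 1, -2·x₁^2 - 5·x₁ + 2·x₂ - 2·cos(x₂)]].
At the point, J = [[0.500, 0.250], [-5.500, 4.85853]] (det J = 3.80426).
Solving J·Δ = −F gives Δ = (-1.002, -1.496).
Then the next iterate is (x₁, x₂)₁ = (-1.502, 0.004).

(-1.502, 0.004)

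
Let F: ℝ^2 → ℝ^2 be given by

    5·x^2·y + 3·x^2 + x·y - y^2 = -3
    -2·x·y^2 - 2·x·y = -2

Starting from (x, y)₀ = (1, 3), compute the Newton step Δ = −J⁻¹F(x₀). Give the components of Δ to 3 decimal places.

At (1, 3): F = (15.000, -22.000).
Jacobian J = [[10·x·y + 6·x + y, 5·x^2 + x - 2·y], [-2·y^2 - 2·y, -4·x·y - 2·x]].
At the point, J = [[39.000, 0.000], [-24.000, -14.000]] (det J = -546.000).
Solving J·Δ = −F gives Δ = (-0.385, -0.912).

(-0.385, -0.912)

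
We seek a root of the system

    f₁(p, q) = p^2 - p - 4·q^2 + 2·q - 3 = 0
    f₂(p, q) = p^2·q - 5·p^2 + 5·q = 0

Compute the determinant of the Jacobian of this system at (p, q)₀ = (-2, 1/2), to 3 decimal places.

-9.000

J = [[2·p - 1, -8·q + 2], [2·p·q - 10·p, p^2 + 5]].
At the point, J = [[-5.000, -2.000], [18.000, 9.000]].
det J = -9.000.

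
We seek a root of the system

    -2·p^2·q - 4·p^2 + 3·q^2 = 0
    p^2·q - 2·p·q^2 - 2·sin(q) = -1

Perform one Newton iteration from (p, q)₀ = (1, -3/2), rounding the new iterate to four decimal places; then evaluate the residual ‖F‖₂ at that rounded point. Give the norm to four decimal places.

0.8362

At (1, -3/2): F = (5.7500, -3.005010).
Jacobian J = [[-4·p·q - 8·p, -2·p^2 + 6·q], [2·p·q - 2·q^2, p^2 - 4·p·q - 2·cos(q)]].
At the point, J = [[-2.0000, -11.0000], [-7.5000, 6.858526]] (det J = -96.217051).
Solving J·Δ = −F gives Δ = (0.0663, 0.5107).
Then the next iterate is (p, q)₁ = (1.0663, -0.9893).
Re-evaluating at (1.0663, -0.9893): F = (0.637820, -0.540753), so ‖F‖₂ = 0.8362.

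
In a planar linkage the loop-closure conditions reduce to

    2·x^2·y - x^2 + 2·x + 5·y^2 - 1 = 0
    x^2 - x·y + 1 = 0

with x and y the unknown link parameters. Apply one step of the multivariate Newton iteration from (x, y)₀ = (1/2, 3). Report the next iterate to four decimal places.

At (1/2, 3): F = (46.2500, -0.2500).
Jacobian J = [[4·x·y - 2·x + 2, 2·x^2 + 10·y], [2·x - y, -x]].
At the point, J = [[7.0000, 30.5000], [-2.0000, -0.5000]] (det J = 57.5000).
Solving J·Δ = −F gives Δ = (0.2696, -1.5783).
Then the next iterate is (x, y)₁ = (0.7696, 1.4217).

(0.7696, 1.4217)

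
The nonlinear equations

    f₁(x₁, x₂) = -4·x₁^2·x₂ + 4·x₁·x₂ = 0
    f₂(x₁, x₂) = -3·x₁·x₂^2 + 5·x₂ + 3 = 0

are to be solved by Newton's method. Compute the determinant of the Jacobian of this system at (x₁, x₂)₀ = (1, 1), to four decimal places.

4.0000

J = [[-8·x₁·x₂ + 4·x₂, -4·x₁^2 + 4·x₁], [-3·x₂^2, -6·x₁·x₂ + 5]].
At the point, J = [[-4.0000, 0.0000], [-3.0000, -1.0000]].
det J = 4.0000.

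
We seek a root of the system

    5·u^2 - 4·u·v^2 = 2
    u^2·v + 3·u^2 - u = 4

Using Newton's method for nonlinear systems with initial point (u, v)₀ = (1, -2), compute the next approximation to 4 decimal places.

(3.3182, -0.3182)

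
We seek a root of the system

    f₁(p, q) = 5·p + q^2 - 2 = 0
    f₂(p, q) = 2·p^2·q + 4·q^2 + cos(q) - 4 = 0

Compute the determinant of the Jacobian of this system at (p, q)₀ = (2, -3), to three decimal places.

J = [[5, 2·q], [4·p·q, 2·p^2 + 8·q - sin(q)]].
At the point, J = [[5.000, -6.000], [-24.000, -15.85888]].
det J = -223.294.

-223.294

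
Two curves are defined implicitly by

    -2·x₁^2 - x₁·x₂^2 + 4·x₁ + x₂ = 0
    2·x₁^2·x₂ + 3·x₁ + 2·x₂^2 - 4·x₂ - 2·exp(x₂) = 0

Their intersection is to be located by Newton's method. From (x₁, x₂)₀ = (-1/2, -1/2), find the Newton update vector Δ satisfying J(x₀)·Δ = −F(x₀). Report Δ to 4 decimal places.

(0.4811, 0.2177)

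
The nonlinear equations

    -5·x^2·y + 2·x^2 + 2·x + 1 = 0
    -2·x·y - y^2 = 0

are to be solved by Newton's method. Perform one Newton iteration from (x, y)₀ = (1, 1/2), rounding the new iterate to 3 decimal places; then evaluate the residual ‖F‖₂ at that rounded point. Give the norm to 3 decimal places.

At (1, 1/2): F = (2.500, -1.250).
Jacobian J = [[-10·x·y + 4·x + 2, -5·x^2], [-2·y, -2·x - 2·y]].
At the point, J = [[1.000, -5.000], [-1.000, -3.000]] (det J = -8.000).
Solving J·Δ = −F gives Δ = (-1.719, 0.156).
Then the next iterate is (x, y)₁ = (-0.719, 0.656).
Re-evaluating at (-0.719, 0.656): F = (-1.09971, 0.51299), so ‖F‖₂ = 1.213.

1.213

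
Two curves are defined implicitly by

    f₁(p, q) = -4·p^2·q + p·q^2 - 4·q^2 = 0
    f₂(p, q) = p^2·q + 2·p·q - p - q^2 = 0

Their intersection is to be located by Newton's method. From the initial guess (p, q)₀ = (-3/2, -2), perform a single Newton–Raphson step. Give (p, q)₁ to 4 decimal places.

(-1.5000, -1.6923)

At (-3/2, -2): F = (-4.0000, -1.0000).
Jacobian J = [[-8·p·q + q^2, -4·p^2 + 2·p·q - 8·q], [2·p·q + 2·q - 1, p^2 + 2·p - 2·q]].
At the point, J = [[-20.0000, 13.0000], [1.0000, 3.2500]] (det J = -78.0000).
Solving J·Δ = −F gives Δ = (0.0000, 0.3077).
Then the next iterate is (p, q)₁ = (-1.5000, -1.6923).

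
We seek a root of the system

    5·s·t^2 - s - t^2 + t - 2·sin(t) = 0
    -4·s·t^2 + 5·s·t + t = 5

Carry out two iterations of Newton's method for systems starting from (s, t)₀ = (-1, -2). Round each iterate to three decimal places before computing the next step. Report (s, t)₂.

(-1.136, -0.613)

At (-1, -2): F = (-23.18141, 19.000).
Jacobian J = [[5·t^2 - 1, 10·s·t - 2·t - 2·cos(t) + 1], [-4·t^2 + 5·t, -8·s·t + 5·s + 1]].
At the point, J = [[19.000, 25.83229], [-26.000, -20.000]] (det J = 291.63964).
Solving J·Δ = −F gives Δ = (0.093, 0.829).
Then the next iterate is (s, t)₁ = (-0.907, -1.171).
Round to (-0.907, -1.171) and repeat: F = (-6.01154, 4.11435), J = [[5.85621, 13.18451], [-11.33996, -12.03178]].
Δ = (-0.229, 0.558), so (s, t)₂ = (-1.136, -0.613).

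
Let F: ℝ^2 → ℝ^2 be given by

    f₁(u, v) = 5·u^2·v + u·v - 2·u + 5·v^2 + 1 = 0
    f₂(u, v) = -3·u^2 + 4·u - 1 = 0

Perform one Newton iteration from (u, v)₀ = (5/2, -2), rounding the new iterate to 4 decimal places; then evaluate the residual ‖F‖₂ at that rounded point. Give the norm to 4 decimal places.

12.7806

At (5/2, -2): F = (-51.5000, -9.7500).
Jacobian J = [[10·u·v + v - 2, 5·u^2 + u + 10·v], [-6·u + 4, 0]].
At the point, J = [[-54.0000, 13.7500], [-11.0000, 0.0000]] (det J = 151.2500).
Solving J·Δ = −F gives Δ = (-0.8864, 0.2645).
Then the next iterate is (u, v)₁ = (1.6136, -1.7355).
Re-evaluating at (1.6136, -1.7355): F = (-12.561451, -2.356715), so ‖F‖₂ = 12.7806.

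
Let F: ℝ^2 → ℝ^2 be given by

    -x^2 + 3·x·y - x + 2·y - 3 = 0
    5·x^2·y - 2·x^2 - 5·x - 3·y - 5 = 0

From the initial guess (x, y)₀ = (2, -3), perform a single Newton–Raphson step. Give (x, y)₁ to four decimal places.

(1.9104, 0.9682)

At (2, -3): F = (-33.0000, -74.0000).
Jacobian J = [[-2·x + 3·y - 1, 3·x + 2], [10·x·y - 4·x - 5, 5·x^2 - 3]].
At the point, J = [[-14.0000, 8.0000], [-73.0000, 17.0000]] (det J = 346.0000).
Solving J·Δ = −F gives Δ = (-0.0896, 3.9682).
Then the next iterate is (x, y)₁ = (1.9104, 0.9682).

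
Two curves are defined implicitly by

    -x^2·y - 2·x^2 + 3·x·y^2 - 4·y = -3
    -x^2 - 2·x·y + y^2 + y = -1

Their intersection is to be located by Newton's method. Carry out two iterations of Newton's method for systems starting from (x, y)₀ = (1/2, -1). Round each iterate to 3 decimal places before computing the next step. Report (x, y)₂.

At (1/2, -1): F = (8.250, 1.750).
Jacobian J = [[-2·x·y - 4·x + 3·y^2, -x^2 + 6·x·y - 4], [-2·x - 2·y, -2·x + 2·y + 1]].
At the point, J = [[2.000, -7.250], [1.000, -2.000]] (det J = 3.250).
Solving J·Δ = −F gives Δ = (1.173, 1.462).
Then the next iterate is (x, y)₁ = (1.673, 0.462).
Round to (1.673, 0.462) and repeat: F = (-4.66769, -2.66934), J = [[-7.59752, -2.16137], [-4.270, -1.422]].
Δ = (-0.551, -0.222), so (x, y)₂ = (1.122, 0.240).

(1.122, 0.240)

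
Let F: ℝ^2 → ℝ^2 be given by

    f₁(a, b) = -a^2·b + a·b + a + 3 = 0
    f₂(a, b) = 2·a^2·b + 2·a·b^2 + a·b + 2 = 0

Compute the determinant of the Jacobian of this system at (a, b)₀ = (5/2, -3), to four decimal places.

J = [[-2·a·b + b + 1, -a^2 + a], [4·a·b + 2·b^2 + b, 2·a^2 + 4·a·b + a]].
At the point, J = [[13.0000, -3.7500], [-15.0000, -15.0000]].
det J = -251.2500.

-251.2500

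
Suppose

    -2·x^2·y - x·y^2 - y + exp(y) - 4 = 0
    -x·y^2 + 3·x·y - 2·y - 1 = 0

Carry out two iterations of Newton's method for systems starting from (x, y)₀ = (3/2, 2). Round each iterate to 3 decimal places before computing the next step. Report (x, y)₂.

At (3/2, 2): F = (-13.61094, -2.000).
Jacobian J = [[-4·x·y - y^2, -2·x^2 - 2·x·y + exp(y) - 1], [-y^2 + 3·y, -2·x·y + 3·x - 2]].
At the point, J = [[-16.000, -4.11094], [2.000, -3.500]] (det J = 64.22189).
Solving J·Δ = −F gives Δ = (-0.614, -0.922).
Then the next iterate is (x, y)₁ = (0.886, 1.078).
Round to (0.886, 1.078) and repeat: F = (-4.86126, -1.32028), J = [[-4.98252, -1.54141], [2.07192, -1.25222]].
Δ = (-0.430, -1.765), so (x, y)₂ = (0.456, -0.687).

(0.456, -0.687)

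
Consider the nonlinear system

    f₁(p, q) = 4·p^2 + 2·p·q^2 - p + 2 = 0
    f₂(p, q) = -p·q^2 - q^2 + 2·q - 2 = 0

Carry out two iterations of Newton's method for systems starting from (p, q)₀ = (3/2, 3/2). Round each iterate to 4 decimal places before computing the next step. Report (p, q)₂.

At (3/2, 3/2): F = (16.2500, -4.6250).
Jacobian J = [[8·p + 2·q^2 - 1, 4·p·q], [-q^2, -2·p·q - 2·q + 2]].
At the point, J = [[15.5000, 9.0000], [-2.2500, -5.5000]] (det J = -65.0000).
Solving J·Δ = −F gives Δ = (-0.7346, -0.5404).
Then the next iterate is (p, q)₁ = (0.7654, 0.9596).
Round to (0.7654, 0.9596) and repeat: F = (4.987559, -1.706437), J = [[6.964864, 2.937911], [-0.920832, -1.388156]].
Δ = (-0.2743, -1.0473), so (p, q)₂ = (0.4911, -0.0877).

(0.4911, -0.0877)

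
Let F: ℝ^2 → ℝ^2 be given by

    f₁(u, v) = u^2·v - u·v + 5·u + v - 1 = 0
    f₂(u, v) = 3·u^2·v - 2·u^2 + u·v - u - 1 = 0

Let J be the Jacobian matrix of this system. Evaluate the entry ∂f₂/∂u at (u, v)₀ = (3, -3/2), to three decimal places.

∂f₂/∂u = 6·u·v - 4·u + v - 1.
At (3, -3/2) this is -41.500.

-41.500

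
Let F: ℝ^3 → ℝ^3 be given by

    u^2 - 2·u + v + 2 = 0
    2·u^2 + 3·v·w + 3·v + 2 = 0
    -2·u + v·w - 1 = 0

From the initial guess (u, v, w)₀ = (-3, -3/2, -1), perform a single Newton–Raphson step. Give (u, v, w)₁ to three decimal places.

At (-3, -3/2, -1): F = (15.500, 20.000, 6.500).
Jacobian J = [[2·u - 2, 1, 0], [4·u, 3·w + 3, 3·v], [-2, w, v]].
At the point, J = [[-8.000, 1.000, 0.000], [-12.000, 0.000, -4.500], [-2.000, -1.000, -1.500]] (det J = 27.000).
Solving J·Δ = −F gives Δ = (2.556, 4.944, -2.370).
Then the next iterate is (u, v, w)₁ = (-0.444, 3.444, -3.370).

(-0.444, 3.444, -3.370)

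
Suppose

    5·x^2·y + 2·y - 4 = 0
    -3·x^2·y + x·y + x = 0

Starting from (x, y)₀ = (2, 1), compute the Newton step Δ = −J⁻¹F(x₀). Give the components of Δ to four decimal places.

(0.2000, -1.0000)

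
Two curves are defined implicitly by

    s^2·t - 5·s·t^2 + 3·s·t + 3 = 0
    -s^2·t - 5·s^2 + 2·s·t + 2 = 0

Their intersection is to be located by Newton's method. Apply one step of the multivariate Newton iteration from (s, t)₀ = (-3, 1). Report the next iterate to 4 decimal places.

(-1.5588, 0.7843)

At (-3, 1): F = (18.0000, -58.0000).
Jacobian J = [[2·s·t - 5·t^2 + 3·t, s^2 - 10·s·t + 3·s], [-2·s·t - 10·s + 2·t, -s^2 + 2·s]].
At the point, J = [[-8.0000, 30.0000], [38.0000, -15.0000]] (det J = -1020.0000).
Solving J·Δ = −F gives Δ = (1.4412, -0.2157).
Then the next iterate is (s, t)₁ = (-1.5588, 0.7843).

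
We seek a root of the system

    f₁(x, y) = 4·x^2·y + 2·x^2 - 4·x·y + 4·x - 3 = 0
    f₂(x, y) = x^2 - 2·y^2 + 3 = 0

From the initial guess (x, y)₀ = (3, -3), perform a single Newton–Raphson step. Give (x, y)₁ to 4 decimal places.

(2.4107, -2.2054)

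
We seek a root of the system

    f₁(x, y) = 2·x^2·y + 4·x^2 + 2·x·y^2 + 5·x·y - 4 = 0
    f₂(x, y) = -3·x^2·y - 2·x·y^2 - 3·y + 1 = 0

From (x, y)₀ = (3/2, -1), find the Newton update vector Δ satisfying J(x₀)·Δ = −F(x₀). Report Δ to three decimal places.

(-0.592, 0.962)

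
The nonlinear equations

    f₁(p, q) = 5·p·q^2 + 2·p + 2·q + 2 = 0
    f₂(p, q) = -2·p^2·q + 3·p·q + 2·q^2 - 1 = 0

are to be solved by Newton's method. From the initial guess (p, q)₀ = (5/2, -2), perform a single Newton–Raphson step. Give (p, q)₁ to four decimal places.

At (5/2, -2): F = (53.0000, 17.0000).
Jacobian J = [[5·q^2 + 2, 10·p·q + 2], [-4·p·q + 3·q, -2·p^2 + 3·p + 4·q]].
At the point, J = [[22.0000, -48.0000], [14.0000, -13.0000]] (det J = 386.0000).
Solving J·Δ = −F gives Δ = (-0.3290, 0.9534).
Then the next iterate is (p, q)₁ = (2.1710, -1.0466).

(2.1710, -1.0466)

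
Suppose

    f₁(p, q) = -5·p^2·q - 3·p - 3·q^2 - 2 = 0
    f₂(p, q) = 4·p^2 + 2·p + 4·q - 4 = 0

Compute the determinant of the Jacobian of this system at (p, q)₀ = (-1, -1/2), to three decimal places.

J = [[-10·p·q - 3, -5·p^2 - 6·q], [8·p + 2, 4]].
At the point, J = [[-8.000, -2.000], [-6.000, 4.000]].
det J = -44.000.

-44.000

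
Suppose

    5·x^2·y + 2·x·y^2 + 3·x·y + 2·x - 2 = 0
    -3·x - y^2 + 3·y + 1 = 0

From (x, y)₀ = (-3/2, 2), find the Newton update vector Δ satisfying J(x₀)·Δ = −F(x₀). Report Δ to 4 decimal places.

(24.5000, -66.0000)

At (-3/2, 2): F = (-3.5000, 7.5000).
Jacobian J = [[10·x·y + 2·y^2 + 3·y + 2, 5·x^2 + 4·x·y + 3·x], [-3, -2·y + 3]].
At the point, J = [[-14.0000, -5.2500], [-3.0000, -1.0000]] (det J = -1.7500).
Solving J·Δ = −F gives Δ = (24.5000, -66.0000).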